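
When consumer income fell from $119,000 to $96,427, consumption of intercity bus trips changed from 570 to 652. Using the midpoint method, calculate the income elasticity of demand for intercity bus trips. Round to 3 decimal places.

-0.640

%ΔQ = (652 − 570)/[(570+652)/2] = 82/611 ≈ 0.1342.
%ΔY = (96,427 − 119,000)/[(119,000+96,427)/2] = -22573/107713.5 ≈ -0.2096.
E_I = %ΔQ/%ΔY ≈ -0.640.
E_I < 0: inferior good.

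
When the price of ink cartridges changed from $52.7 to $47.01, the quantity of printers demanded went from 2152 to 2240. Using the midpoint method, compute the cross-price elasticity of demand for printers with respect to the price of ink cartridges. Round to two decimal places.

-0.35

%ΔQ_x = (2240 − 2152)/[(2152+2240)/2] = 88/2196 ≈ 0.0401.
%ΔP_y = (47.01 − 52.7)/[(52.7+47.01)/2] ≈ -0.1141.
E_xy = 0.0401/-0.1141 ≈ -0.35.
E_xy < 0, so printers and ink cartridges are complements.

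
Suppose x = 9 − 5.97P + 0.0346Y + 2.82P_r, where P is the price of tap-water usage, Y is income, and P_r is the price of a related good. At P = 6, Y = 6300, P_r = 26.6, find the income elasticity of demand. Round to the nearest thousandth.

Substituting, x = 9 − 5.97(6) + 0.0346(6300) + 2.82(26.6) = 9 − 35.82 + 217.98 + 75.012 = 266.172.
∂x/∂Y = +0.0346, so E_I = 0.0346·(6300/266.172) ≈ 0.819.
E_I ∈ (0,1): normal good (necessity).

0.819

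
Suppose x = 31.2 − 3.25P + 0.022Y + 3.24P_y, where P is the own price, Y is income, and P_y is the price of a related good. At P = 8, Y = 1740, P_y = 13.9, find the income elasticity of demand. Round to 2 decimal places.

Evaluating quantity at (P, Y, P_y) gives x = 31.2 − 3.25(8) + 0.022(1740) + 3.24(13.9) = 31.2 − 26 + 38.28 + 45.036 = 88.516.
∂x/∂Y = +0.022, so E_I = 0.022·(1740/88.516) ≈ 0.43.
E_I ∈ (0,1): normal good (necessity).

0.43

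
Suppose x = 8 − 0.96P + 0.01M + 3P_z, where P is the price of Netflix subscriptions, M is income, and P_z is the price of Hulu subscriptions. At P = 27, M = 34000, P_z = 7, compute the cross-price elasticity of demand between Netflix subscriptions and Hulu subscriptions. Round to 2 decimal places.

0.06

Substituting, x = 8 − 0.96(27) + 0.01(34000) + 3(7) = 8 − 25.92 + 340 + 21 = 343.08.
∂x/∂P_z = +3, so E_xy = 3·(7/343.08) ≈ 0.06.
E_xy > 0: the goods are substitutes.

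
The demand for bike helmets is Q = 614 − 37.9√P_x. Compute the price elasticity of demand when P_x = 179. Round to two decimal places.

-2.37

At P_x = 179, Q = 106.9326.
dQ/dP_x = −37.9/(2√P_x) = −37.9/(2·13.3791).
Point elasticity E = (dQ/dP_x)·(P_x/Q) = -1.4164 × 179/106.9326 ≈ -2.37.
|E| > 1, so demand is elastic at this price.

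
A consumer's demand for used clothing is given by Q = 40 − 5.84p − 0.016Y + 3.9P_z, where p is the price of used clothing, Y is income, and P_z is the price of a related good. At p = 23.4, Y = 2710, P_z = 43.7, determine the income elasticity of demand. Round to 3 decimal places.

-1.426

At the given point, Q = 40 − 5.84(23.4) − 0.016(2710) + 3.9(43.7) = 40 − 136.656 − 43.36 + 170.43 = 30.414.
∂Q/∂Y = −0.016, so E_I = -0.016·(2710/30.414) ≈ -1.426.
E_I < 0: inferior good.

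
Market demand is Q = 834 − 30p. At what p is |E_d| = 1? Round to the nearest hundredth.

For linear demand Q = a − bp, E = −bp/(a − bp). |E| = 1 ⇒ bp = a − bp ⇒ p = a/(2b).
p = 834/(2·30) = 13.90.

13.90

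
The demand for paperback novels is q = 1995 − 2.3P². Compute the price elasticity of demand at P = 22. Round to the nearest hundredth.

At P = 22, q = 881.8.
dq/dP = −2·2.3·P = −101.2.
Point elasticity E = (dq/dP)·(P/q) = -101.2 × 22/881.8 ≈ -2.52.
|E| > 1, so demand is elastic at this price.

-2.52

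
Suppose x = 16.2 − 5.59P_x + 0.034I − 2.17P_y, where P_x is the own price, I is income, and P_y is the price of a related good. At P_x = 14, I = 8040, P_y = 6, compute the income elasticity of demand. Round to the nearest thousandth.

1.379

At the given point, x = 16.2 − 5.59(14) + 0.034(8040) − 2.17(6) = 16.2 − 78.26 + 273.36 − 13.02 = 198.28.
∂x/∂I = +0.034, so E_I = 0.034·(8040/198.28) ≈ 1.379.
E_I > 1: normal good (luxury).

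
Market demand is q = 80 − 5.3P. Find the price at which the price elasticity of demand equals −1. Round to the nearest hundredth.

7.55

For linear demand q = a − bP, E = −bP/(a − bP). |E| = 1 ⇒ bP = a − bP ⇒ P = a/(2b).
P = 80/(2·5.3) ≈ 7.55.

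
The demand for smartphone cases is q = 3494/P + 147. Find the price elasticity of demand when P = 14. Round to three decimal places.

At P = 14, q = 396.5714.
dq/dP = −3494/P² = −17.8265.
Point elasticity E = (dq/dP)·(P/q) = -17.8265 × 14/396.5714 ≈ -0.629.
|E| < 1, so demand is inelastic at this price.

-0.629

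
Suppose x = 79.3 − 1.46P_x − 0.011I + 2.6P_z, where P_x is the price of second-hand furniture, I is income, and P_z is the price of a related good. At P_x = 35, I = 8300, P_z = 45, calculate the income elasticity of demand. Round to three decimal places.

x = 79.3 − 1.46(35) − 0.011(8300) + 2.6(45) = 79.3 − 51.1 − 91.3 + 117 = 53.9.
∂x/∂I = −0.011, so E_I = -0.011·(8300/53.9) ≈ -1.694.
E_I < 0: inferior good.

-1.694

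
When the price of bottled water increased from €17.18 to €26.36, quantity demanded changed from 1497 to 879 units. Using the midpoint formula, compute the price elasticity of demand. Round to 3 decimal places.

%Δq = (879 − 1497)/[(1497 + 879)/2] = -618/1188 ≈ -0.5202.
%Δp = (26.36 − 17.18)/[(17.18 + 26.36)/2] = 9.18/21.77 ≈ 0.4217.
Arc elasticity E = %Δq/%Δp ≈ -0.5202/0.4217 ≈ -1.234.
|E| > 1: demand is elastic over this range.

-1.234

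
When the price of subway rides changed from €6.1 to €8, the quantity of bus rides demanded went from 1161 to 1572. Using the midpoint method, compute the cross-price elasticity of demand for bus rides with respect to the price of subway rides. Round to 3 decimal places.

1.116

%ΔQ_x = (1572 − 1161)/[(1161+1572)/2] = 411/1366.5 ≈ 0.3008.
%ΔP_y = (8 − 6.1)/[(6.1+8)/2] ≈ 0.2695.
E_xy = 0.3008/0.2695 ≈ 1.116.
E_xy > 0, so bus rides and subway rides are substitutes.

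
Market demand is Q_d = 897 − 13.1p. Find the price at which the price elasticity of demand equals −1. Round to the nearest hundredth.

For linear demand Q_d = a − bp, E = −bp/(a − bp). |E| = 1 ⇒ bp = a − bp ⇒ p = a/(2b).
p = 897/(2·13.1) ≈ 34.24.

34.24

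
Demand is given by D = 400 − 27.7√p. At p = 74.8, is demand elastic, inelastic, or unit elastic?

At p = 74.8, D = 160.431.
dD/dp = −27.7/(2√p) = −27.7/(2·8.6487).
Point elasticity E = (dD/dp)·(p/D) = -1.6014 × 74.8/160.431 ≈ -0.747.
|E| ≈ 0.747 < 1, so demand is inelastic.

inelastic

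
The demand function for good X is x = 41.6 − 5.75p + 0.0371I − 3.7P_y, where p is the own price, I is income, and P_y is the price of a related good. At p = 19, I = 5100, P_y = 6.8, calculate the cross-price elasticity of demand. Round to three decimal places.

First evaluate x: 41.6 − 5.75(19) + 0.0371(5100) − 3.7(6.8) = 41.6 − 109.25 + 189.21 − 25.16 = 96.4.
∂x/∂P_y = −3.7, so E_xy = -3.7·(6.8/96.4) ≈ -0.261.
E_xy < 0: the goods are complements.

-0.261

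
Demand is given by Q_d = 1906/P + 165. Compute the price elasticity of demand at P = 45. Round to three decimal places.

At P = 45, Q_d = 207.3556.
dQ_d/dP = −1906/P² = −0.9412.
Point elasticity E = (dQ_d/dP)·(P/Q_d) = -0.9412 × 45/207.3556 ≈ -0.204.
|E| < 1, so demand is inelastic at this price.

-0.204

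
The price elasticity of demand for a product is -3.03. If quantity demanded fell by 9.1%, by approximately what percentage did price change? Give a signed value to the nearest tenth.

%ΔQ ≈ E × %ΔP ⇒ %ΔP = %ΔQ / E = (-9.1%)/(-3.03) ≈ 3.0%.

3.0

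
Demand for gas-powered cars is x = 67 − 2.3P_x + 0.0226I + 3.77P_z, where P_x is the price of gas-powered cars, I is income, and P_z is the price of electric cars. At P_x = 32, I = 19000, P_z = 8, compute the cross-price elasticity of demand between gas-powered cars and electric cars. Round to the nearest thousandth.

0.067

x = 67 − 2.3(32) + 0.0226(19000) + 3.77(8) = 67 − 73.6 + 429.4 + 30.16 = 452.96.
∂x/∂P_z = +3.77, so E_xy = 3.77·(8/452.96) ≈ 0.067.
E_xy > 0: the goods are substitutes.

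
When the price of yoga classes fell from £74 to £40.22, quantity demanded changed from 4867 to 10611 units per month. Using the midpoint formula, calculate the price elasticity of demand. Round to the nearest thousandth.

%Δq = (10611 − 4867)/[(4867 + 10611)/2] = 5744/7739 ≈ 0.7422.
%ΔP = (40.22 − 74)/[(74 + 40.22)/2] = -33.78/57.11 ≈ -0.5915.
Arc elasticity E = %Δq/%ΔP ≈ 0.7422/-0.5915 ≈ -1.255.
|E| > 1: demand is elastic over this range.

-1.255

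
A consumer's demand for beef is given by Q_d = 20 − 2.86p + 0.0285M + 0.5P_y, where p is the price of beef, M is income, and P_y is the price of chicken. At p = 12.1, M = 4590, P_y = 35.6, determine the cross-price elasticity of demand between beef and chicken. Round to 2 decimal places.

Evaluating quantity at (p, M, P_y) gives Q_d = 20 − 2.86(12.1) + 0.0285(4590) + 0.5(35.6) = 20 − 34.606 + 130.815 + 17.8 = 134.009.
∂Q_d/∂P_y = +0.5, so E_xy = 0.5·(35.6/134.009) ≈ 0.13.
E_xy > 0: the goods are substitutes.

0.13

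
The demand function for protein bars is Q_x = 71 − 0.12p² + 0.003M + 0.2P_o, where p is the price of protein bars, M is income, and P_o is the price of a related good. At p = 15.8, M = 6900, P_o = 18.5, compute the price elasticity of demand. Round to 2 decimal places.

-0.92

First evaluate Q_x: 71 − 0.12(15.8)² + 0.003(6900) + 0.2(18.5) = 71 − 29.9568 + 20.7 + 3.7 = 65.4432.
∂Q_x/∂p = −2·0.12·p = -3.792, so E_p = -3.792·(15.8/65.4432) ≈ -0.92.
|E_p| < 1: demand is inelastic.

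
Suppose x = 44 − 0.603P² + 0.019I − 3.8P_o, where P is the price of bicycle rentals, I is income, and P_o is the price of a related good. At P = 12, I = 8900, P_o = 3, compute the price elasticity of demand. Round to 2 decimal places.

-1.51

First evaluate x: 44 − 0.603(12)² + 0.019(8900) − 3.8(3) = 44 − 86.832 + 169.1 − 11.4 = 114.868.
∂x/∂P = −2·0.603·P = -14.472, so E_p = -14.472·(12/114.868) ≈ -1.51.
|E_p| > 1: demand is elastic.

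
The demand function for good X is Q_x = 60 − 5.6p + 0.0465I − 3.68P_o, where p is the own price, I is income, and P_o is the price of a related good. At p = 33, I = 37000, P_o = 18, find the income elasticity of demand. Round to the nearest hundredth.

1.12

First evaluate Q_x: 60 − 5.6(33) + 0.0465(37000) − 3.68(18) = 60 − 184.8 + 1720.5 − 66.24 = 1529.46.
∂Q_x/∂I = +0.0465, so E_I = 0.0465·(37000/1529.46) ≈ 1.12.
E_I > 1: normal good (luxury).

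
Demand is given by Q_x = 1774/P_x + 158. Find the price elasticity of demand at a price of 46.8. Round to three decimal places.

At P_x = 46.8, Q_x = 195.906.
dQ_x/dP_x = −1774/P_x² = −0.81.
Point elasticity E = (dQ_x/dP_x)·(P_x/Q_x) = -0.81 × 46.8/195.906 ≈ -0.193.
|E| < 1, so demand is inelastic at this price.

-0.193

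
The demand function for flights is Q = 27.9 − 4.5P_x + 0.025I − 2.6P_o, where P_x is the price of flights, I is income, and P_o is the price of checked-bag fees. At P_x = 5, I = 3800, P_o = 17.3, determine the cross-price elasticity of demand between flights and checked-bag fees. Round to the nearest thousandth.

Q = 27.9 − 4.5(5) + 0.025(3800) − 2.6(17.3) = 27.9 − 22.5 + 95 − 44.98 = 55.42.
∂Q/∂P_o = −2.6, so E_xy = -2.6·(17.3/55.42) ≈ -0.812.
E_xy < 0: the goods are complements.

-0.812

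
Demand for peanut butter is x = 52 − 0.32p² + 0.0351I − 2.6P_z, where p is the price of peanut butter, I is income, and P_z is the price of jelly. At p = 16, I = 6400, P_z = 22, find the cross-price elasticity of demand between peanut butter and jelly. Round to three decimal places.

-0.416

Evaluating quantity at (p, I, P_z) gives x = 52 − 0.32(16)² + 0.0351(6400) − 2.6(22) = 52 − 81.92 + 224.64 − 57.2 = 137.52.
∂x/∂P_z = −2.6, so E_xy = -2.6·(22/137.52) ≈ -0.416.
E_xy < 0: the goods are complements.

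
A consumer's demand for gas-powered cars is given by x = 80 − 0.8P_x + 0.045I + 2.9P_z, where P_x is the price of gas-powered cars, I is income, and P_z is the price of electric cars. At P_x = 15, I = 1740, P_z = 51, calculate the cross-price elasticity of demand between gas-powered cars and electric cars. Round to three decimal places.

Substituting, x = 80 − 0.8(15) + 0.045(1740) + 2.9(51) = 80 − 12 + 78.3 + 147.9 = 294.2.
∂x/∂P_z = +2.9, so E_xy = 2.9·(51/294.2) ≈ 0.503.
E_xy > 0: the goods are substitutes.

0.503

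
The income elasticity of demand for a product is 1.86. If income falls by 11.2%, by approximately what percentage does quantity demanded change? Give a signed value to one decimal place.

-20.8

%ΔQ ≈ E × %ΔI = (1.86) × (-11.2%) ≈ -20.8%.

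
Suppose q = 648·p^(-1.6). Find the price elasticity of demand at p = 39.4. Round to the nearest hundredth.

For a Cobb–Douglas (constant-elasticity) form q = A·p^α·…, the elasticity with respect to p equals the exponent α at every point.
Here the exponent on p is -1.6, so the price elasticity of demand is -1.60.

-1.60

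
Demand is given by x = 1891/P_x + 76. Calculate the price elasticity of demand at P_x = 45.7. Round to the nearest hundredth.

At P_x = 45.7, x = 117.3786.
dx/dP_x = −1891/P_x² = −0.9054.
Point elasticity E = (dx/dP_x)·(P_x/x) = -0.9054 × 45.7/117.3786 ≈ -0.35.
|E| < 1, so demand is inelastic at this price.

-0.35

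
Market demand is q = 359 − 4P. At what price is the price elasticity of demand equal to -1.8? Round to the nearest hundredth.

Set −bP/(a − bP) = −1.8 ⇒ bP = 1.8(a − bP) ⇒ bP(1+1.8) = 1.8·a.
P = 1.8·359/(4·2.8) ≈ 57.70.

57.70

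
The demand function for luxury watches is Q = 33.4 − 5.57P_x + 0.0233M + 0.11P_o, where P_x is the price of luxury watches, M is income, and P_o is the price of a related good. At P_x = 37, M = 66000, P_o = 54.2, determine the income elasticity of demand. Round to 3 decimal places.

At the given point, Q = 33.4 − 5.57(37) + 0.0233(66000) + 0.11(54.2) = 33.4 − 206.09 + 1537.8 + 5.962 = 1371.072.
∂Q/∂M = +0.0233, so E_I = 0.0233·(66000/1371.072) ≈ 1.122.
E_I > 1: normal good (luxury).

1.122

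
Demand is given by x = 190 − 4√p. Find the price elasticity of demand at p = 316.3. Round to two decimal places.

-0.30

At p = 316.3, x = 118.8607.
dx/dp = −4/(2√p) = −4/(2·17.7848).
Point elasticity E = (dx/dp)·(p/x) = -0.1125 × 316.3/118.8607 ≈ -0.30.
|E| < 1, so demand is inelastic at this price.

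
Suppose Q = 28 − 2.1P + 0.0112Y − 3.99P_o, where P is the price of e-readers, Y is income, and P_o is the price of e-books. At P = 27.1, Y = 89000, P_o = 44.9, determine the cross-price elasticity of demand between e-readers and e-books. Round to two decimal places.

Q = 28 − 2.1(27.1) + 0.0112(89000) − 3.99(44.9) = 28 − 56.91 + 996.8 − 179.151 = 788.739.
∂Q/∂P_o = −3.99, so E_xy = -3.99·(44.9/788.739) ≈ -0.23.
E_xy < 0: the goods are complements.

-0.23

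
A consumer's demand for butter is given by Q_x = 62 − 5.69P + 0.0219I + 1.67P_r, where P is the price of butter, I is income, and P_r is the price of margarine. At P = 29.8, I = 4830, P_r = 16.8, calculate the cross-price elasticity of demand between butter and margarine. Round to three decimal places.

First evaluate Q_x: 62 − 5.69(29.8) + 0.0219(4830) + 1.67(16.8) = 62 − 169.562 + 105.777 + 28.056 = 26.271.
∂Q_x/∂P_r = +1.67, so E_xy = 1.67·(16.8/26.271) ≈ 1.068.
E_xy > 0: the goods are substitutes.

1.068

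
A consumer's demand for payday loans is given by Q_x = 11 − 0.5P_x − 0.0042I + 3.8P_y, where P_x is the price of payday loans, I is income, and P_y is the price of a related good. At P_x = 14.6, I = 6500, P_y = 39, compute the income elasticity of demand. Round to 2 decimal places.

At the given point, Q_x = 11 − 0.5(14.6) − 0.0042(6500) + 3.8(39) = 11 − 7.3 − 27.3 + 148.2 = 124.6.
∂Q_x/∂I = −0.0042, so E_I = -0.0042·(6500/124.6) ≈ -0.22.
E_I < 0: inferior good.

-0.22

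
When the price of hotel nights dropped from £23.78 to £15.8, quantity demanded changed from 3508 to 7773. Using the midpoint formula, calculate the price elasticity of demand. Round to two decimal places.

-1.88

%ΔQ = (7773 − 3508)/[(3508 + 7773)/2] = 4265/5640.5 ≈ 0.7561.
%Δp = (15.8 − 23.78)/[(23.78 + 15.8)/2] = -7.98/19.79 ≈ -0.4032.
Arc elasticity E = %ΔQ/%Δp ≈ 0.7561/-0.4032 ≈ -1.88.
|E| > 1: demand is elastic over this range.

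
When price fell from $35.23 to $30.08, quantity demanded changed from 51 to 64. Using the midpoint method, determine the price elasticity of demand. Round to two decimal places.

%ΔQ = (64 − 51)/[(51 + 64)/2] = 13/57.5 ≈ 0.2261.
%Δp = (30.08 − 35.23)/[(35.23 + 30.08)/2] = -5.15/32.655 ≈ -0.1577.
Arc elasticity E = %ΔQ/%Δp ≈ 0.2261/-0.1577 ≈ -1.43.
|E| > 1: demand is elastic over this range.

-1.43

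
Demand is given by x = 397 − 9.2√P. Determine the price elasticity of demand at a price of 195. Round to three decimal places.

At P = 195, x = 268.529.
dx/dP = −9.2/(2√P) = −9.2/(2·13.9642).
Point elasticity E = (dx/dP)·(P/x) = -0.3294 × 195/268.529 ≈ -0.239.
|E| < 1, so demand is inelastic at this price.

-0.239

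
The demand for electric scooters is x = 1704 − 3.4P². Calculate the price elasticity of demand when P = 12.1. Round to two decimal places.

-0.83

At P = 12.1, x = 1206.206.
dx/dP = −2·3.4·P = −82.28.
Point elasticity E = (dx/dP)·(P/x) = -82.28 × 12.1/1206.206 ≈ -0.83.
|E| < 1, so demand is inelastic at this price.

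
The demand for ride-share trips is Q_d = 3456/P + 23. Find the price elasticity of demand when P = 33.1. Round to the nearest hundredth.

-0.82

At P = 33.1, Q_d = 127.4109.
dQ_d/dP = −3456/P² = −3.1544.
Point elasticity E = (dQ_d/dP)·(P/Q_d) = -3.1544 × 33.1/127.4109 ≈ -0.82.
|E| < 1, so demand is inelastic at this price.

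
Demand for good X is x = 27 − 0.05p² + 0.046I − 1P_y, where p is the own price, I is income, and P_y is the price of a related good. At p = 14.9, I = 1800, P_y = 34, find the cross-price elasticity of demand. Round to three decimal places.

First evaluate x: 27 − 0.05(14.9)² + 0.046(1800) − 1(34) = 27 − 11.1005 + 82.8 − 34 = 64.6995.
∂x/∂P_y = −1, so E_xy = -1·(34/64.6995) ≈ -0.526.
E_xy < 0: the goods are complements.

-0.526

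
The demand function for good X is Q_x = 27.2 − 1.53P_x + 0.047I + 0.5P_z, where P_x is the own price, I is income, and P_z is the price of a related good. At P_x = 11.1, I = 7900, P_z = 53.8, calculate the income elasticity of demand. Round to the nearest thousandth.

Substituting, Q_x = 27.2 − 1.53(11.1) + 0.047(7900) + 0.5(53.8) = 27.2 − 16.983 + 371.3 + 26.9 = 408.417.
∂Q_x/∂I = +0.047, so E_I = 0.047·(7900/408.417) ≈ 0.909.
E_I ∈ (0,1): normal good (necessity).

0.909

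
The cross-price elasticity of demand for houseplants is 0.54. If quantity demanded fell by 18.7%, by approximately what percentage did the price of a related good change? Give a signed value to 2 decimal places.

-34.63

%ΔQ ≈ E × %ΔP_y ⇒ %ΔP_y = %ΔQ / E = (-18.7%)/(0.54) ≈ -34.63%.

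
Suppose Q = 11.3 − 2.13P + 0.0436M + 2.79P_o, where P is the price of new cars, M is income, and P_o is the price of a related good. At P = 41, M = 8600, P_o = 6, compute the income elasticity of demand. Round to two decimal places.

Evaluating quantity at (P, M, P_o) gives Q = 11.3 − 2.13(41) + 0.0436(8600) + 2.79(6) = 11.3 − 87.33 + 374.96 + 16.74 = 315.67.
∂Q/∂M = +0.0436, so E_I = 0.0436·(8600/315.67) ≈ 1.19.
E_I > 1: normal good (luxury).

1.19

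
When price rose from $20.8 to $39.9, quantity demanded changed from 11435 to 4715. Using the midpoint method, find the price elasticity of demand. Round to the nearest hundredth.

-1.32

%ΔQ = (4715 − 11435)/[(11435 + 4715)/2] = -6720/8075 ≈ -0.8322.
%ΔP = (39.9 − 20.8)/[(20.8 + 39.9)/2] = 19.1/30.35 ≈ 0.6293.
Arc elasticity E = %ΔQ/%ΔP ≈ -0.8322/0.6293 ≈ -1.32.
|E| > 1: demand is elastic over this range.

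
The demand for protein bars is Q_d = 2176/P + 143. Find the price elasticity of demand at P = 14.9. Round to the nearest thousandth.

At P = 14.9, Q_d = 289.0403.
dQ_d/dP = −2176/P² = −9.8014.
Point elasticity E = (dQ_d/dP)·(P/Q_d) = -9.8014 × 14.9/289.0403 ≈ -0.505.
|E| < 1, so demand is inelastic at this price.

-0.505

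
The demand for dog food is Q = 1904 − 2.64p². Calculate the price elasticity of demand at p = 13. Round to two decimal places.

-0.61

At p = 13, Q = 1457.84.
dQ/dp = −2·2.64·p = −68.64.
Point elasticity E = (dQ/dp)·(p/Q) = -68.64 × 13/1457.84 ≈ -0.61.
|E| < 1, so demand is inelastic at this price.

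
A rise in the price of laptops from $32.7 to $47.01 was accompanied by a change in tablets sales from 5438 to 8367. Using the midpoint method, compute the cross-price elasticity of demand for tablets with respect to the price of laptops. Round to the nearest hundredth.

%ΔQ_x = (8367 − 5438)/[(5438+8367)/2] = 2929/6902.5 ≈ 0.4243.
%ΔP_y = (47.01 − 32.7)/[(32.7+47.01)/2] ≈ 0.3591.
E_xy = 0.4243/0.3591 ≈ 1.18.
E_xy > 0, so tablets and laptops are substitutes.

1.18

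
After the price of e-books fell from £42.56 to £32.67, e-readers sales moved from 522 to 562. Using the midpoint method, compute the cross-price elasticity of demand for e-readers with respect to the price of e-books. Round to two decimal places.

-0.28

%ΔQ_x = (562 − 522)/[(522+562)/2] = 40/542 ≈ 0.0738.
%ΔP_y = (32.67 − 42.56)/[(42.56+32.67)/2] ≈ -0.2629.
E_xy = 0.0738/-0.2629 ≈ -0.28.
E_xy < 0, so e-readers and e-books are complements.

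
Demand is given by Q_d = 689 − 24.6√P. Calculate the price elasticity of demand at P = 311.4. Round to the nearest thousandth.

At P = 311.4, Q_d = 254.8954.
dQ_d/dP = −24.6/(2√P) = −24.6/(2·17.6465).
Point elasticity E = (dQ_d/dP)·(P/Q_d) = -0.697 × 311.4/254.8954 ≈ -0.852.
|E| < 1, so demand is inelastic at this price.

-0.852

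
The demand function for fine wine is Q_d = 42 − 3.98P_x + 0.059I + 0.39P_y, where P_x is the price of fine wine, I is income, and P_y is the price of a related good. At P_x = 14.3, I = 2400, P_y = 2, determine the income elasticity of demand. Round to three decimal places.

1.111

Evaluating quantity at (P_x, I, P_y) gives Q_d = 42 − 3.98(14.3) + 0.059(2400) + 0.39(2) = 42 − 56.914 + 141.6 + 0.78 = 127.466.
∂Q_d/∂I = +0.059, so E_I = 0.059·(2400/127.466) ≈ 1.111.
E_I > 1: normal good (luxury).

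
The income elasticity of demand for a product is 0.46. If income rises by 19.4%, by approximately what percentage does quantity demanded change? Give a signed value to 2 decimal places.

8.92

%ΔQ ≈ E × %ΔI = (0.46) × (19.4%) ≈ 8.92%.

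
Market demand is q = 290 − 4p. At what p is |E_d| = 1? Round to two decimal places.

For linear demand q = a − bp, E = −bp/(a − bp). |E| = 1 ⇒ bp = a − bp ⇒ p = a/(2b).
p = 290/(2·4) = 36.25.

36.25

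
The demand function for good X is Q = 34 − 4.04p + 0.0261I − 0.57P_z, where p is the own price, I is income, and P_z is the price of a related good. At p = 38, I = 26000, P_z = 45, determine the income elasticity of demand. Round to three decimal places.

Evaluating quantity at (p, I, P_z) gives Q = 34 − 4.04(38) + 0.0261(26000) − 0.57(45) = 34 − 153.52 + 678.6 − 25.65 = 533.43.
∂Q/∂I = +0.0261, so E_I = 0.0261·(26000/533.43) ≈ 1.272.
E_I > 1: normal good (luxury).

1.272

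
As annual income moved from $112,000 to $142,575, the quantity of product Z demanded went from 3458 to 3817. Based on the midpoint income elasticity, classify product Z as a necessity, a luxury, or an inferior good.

necessity

%ΔQ = (3817 − 3458)/[(3458+3817)/2] = 359/3637.5 ≈ 0.0987.
%ΔM = (142,575 − 112,000)/[(112,000+142,575)/2] = 30575/127287.5 ≈ 0.2402.
E_I = %ΔQ/%ΔM ≈ 0.411.
E_I ∈ (0,1): normal good (necessity).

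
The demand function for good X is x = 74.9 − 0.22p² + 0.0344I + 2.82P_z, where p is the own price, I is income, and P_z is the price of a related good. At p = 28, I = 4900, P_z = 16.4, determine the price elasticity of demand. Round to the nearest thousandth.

-2.943

x = 74.9 − 0.22(28)² + 0.0344(4900) + 2.82(16.4) = 74.9 − 172.48 + 168.56 + 46.248 = 117.228.
∂x/∂p = −2·0.22·p = -12.32, so E_p = -12.32·(28/117.228) ≈ -2.943.
|E_p| > 1: demand is elastic.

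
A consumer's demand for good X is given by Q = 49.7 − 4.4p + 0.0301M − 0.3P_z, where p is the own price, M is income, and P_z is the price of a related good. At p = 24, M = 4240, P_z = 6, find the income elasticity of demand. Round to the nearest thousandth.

1.825

First evaluate Q: 49.7 − 4.4(24) + 0.0301(4240) − 0.3(6) = 49.7 − 105.6 + 127.624 − 1.8 = 69.924.
∂Q/∂M = +0.0301, so E_I = 0.0301·(4240/69.924) ≈ 1.825.
E_I > 1: normal good (luxury).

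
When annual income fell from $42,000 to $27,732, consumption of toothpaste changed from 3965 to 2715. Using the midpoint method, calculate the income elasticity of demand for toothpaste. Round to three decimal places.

0.915

%ΔQ = (2715 − 3965)/[(3965+2715)/2] = -1250/3340 ≈ -0.3743.
%ΔM = (27,732 − 42,000)/[(42,000+27,732)/2] = -14268/34866 ≈ -0.4092.
E_I = %ΔQ/%ΔM ≈ 0.915.
E_I ∈ (0,1): normal good (necessity).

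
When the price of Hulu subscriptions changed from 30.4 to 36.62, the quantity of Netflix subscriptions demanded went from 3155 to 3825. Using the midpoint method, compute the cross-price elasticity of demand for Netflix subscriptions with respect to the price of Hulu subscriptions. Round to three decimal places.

%ΔQ_x = (3825 − 3155)/[(3155+3825)/2] = 670/3490 ≈ 0.1920.
%ΔP_y = (36.62 − 30.4)/[(30.4+36.62)/2] ≈ 0.1856.
E_xy = 0.1920/0.1856 ≈ 1.034.
E_xy > 0, so Netflix subscriptions and Hulu subscriptions are substitutes.

1.034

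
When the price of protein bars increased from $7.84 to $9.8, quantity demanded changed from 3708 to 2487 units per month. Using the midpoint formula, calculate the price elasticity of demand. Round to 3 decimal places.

%ΔQ = (2487 − 3708)/[(3708 + 2487)/2] = -1221/3097.5 ≈ -0.3942.
%Δp = (9.8 − 7.84)/[(7.84 + 9.8)/2] = 1.96/8.82 ≈ 0.2222.
Arc elasticity E = %ΔQ/%Δp ≈ -0.3942/0.2222 ≈ -1.774.
|E| > 1: demand is elastic over this range.

-1.774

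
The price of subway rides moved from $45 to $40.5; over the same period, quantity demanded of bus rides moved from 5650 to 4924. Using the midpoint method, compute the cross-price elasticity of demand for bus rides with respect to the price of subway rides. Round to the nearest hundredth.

1.30

%ΔQ_x = (4924 − 5650)/[(5650+4924)/2] = -726/5287 ≈ -0.1373.
%ΔP_y = (40.5 − 45)/[(45+40.5)/2] ≈ -0.1053.
E_xy = -0.1373/-0.1053 ≈ 1.30.
E_xy > 0, so bus rides and subway rides are substitutes.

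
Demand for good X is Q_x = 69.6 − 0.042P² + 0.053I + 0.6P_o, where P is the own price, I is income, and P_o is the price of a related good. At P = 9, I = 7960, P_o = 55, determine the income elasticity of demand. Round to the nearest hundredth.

0.81

Q_x = 69.6 − 0.042(9)² + 0.053(7960) + 0.6(55) = 69.6 − 3.402 + 421.88 + 33 = 521.078.
∂Q_x/∂I = +0.053, so E_I = 0.053·(7960/521.078) ≈ 0.81.
E_I ∈ (0,1): normal good (necessity).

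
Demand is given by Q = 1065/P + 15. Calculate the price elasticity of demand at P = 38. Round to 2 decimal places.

-0.65

At P = 38, Q = 43.0263.
dQ/dP = −1065/P² = −0.7375.
Point elasticity E = (dQ/dP)·(P/Q) = -0.7375 × 38/43.0263 ≈ -0.65.
|E| < 1, so demand is inelastic at this price.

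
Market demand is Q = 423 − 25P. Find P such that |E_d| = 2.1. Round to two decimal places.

11.46

Set −bP/(a − bP) = −2.1 ⇒ bP = 2.1(a − bP) ⇒ bP(1+2.1) = 2.1·a.
P = 2.1·423/(25·3.1) ≈ 11.46.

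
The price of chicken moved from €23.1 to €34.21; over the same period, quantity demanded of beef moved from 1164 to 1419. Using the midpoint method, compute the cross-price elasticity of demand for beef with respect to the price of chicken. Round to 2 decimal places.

%ΔQ_x = (1419 − 1164)/[(1164+1419)/2] = 255/1291.5 ≈ 0.1974.
%ΔP_y = (34.21 − 23.1)/[(23.1+34.21)/2] ≈ 0.3877.
E_xy = 0.1974/0.3877 ≈ 0.51.
E_xy > 0, so beef and chicken are substitutes.

0.51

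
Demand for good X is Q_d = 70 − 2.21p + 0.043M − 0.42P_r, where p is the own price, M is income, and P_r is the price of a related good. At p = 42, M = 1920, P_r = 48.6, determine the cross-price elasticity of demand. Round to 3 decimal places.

-0.519

Evaluating quantity at (p, M, P_r) gives Q_d = 70 − 2.21(42) + 0.043(1920) − 0.42(48.6) = 70 − 92.82 + 82.56 − 20.412 = 39.328.
∂Q_d/∂P_r = −0.42, so E_xy = -0.42·(48.6/39.328) ≈ -0.519.
E_xy < 0: the goods are complements.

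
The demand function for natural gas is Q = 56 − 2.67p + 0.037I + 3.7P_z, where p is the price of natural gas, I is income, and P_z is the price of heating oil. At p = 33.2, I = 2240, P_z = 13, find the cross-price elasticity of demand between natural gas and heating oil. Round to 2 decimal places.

0.49

At the given point, Q = 56 − 2.67(33.2) + 0.037(2240) + 3.7(13) = 56 − 88.644 + 82.88 + 48.1 = 98.336.
∂Q/∂P_z = +3.7, so E_xy = 3.7·(13/98.336) ≈ 0.49.
E_xy > 0: the goods are substitutes.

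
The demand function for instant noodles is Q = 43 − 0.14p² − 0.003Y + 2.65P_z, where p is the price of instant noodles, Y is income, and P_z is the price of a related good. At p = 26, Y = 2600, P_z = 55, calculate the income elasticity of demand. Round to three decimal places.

-0.090

First evaluate Q: 43 − 0.14(26)² − 0.003(2600) + 2.65(55) = 43 − 94.64 − 7.8 + 145.75 = 86.31.
∂Q/∂Y = −0.003, so E_I = -0.003·(2600/86.31) ≈ -0.090.
E_I < 0: inferior good.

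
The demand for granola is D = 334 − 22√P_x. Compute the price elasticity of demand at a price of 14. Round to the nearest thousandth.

At P_x = 14, D = 251.6835.
dD/dP_x = −22/(2√P_x) = −22/(2·3.7417).
Point elasticity E = (dD/dP_x)·(P_x/D) = -2.9399 × 14/251.6835 ≈ -0.164.
|E| < 1, so demand is inelastic at this price.

-0.164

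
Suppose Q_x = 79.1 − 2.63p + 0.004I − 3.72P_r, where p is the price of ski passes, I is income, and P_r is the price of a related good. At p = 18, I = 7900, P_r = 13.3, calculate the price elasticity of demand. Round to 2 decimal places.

Q_x = 79.1 − 2.63(18) + 0.004(7900) − 3.72(13.3) = 79.1 − 47.34 + 31.6 − 49.476 = 13.884.
∂Q_x/∂p = −2.63, so E_p = (−2.63)·(18/13.884) ≈ -3.41.
|E_p| > 1: demand is elastic.

-3.41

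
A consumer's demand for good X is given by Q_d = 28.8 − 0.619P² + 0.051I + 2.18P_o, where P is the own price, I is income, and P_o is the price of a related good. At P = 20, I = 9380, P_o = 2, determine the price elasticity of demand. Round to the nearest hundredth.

Evaluating quantity at (P, I, P_o) gives Q_d = 28.8 − 0.619(20)² + 0.051(9380) + 2.18(2) = 28.8 − 247.6 + 478.38 + 4.36 = 263.94.
∂Q_d/∂P = −2·0.619·P = -24.76, so E_p = -24.76·(20/263.94) ≈ -1.88.
|E_p| > 1: demand is elastic.

-1.88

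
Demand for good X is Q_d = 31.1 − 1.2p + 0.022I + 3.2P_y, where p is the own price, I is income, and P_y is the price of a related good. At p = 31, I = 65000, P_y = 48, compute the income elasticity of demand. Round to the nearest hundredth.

Evaluating quantity at (p, I, P_y) gives Q_d = 31.1 − 1.2(31) + 0.022(65000) + 3.2(48) = 31.1 − 37.2 + 1430 + 153.6 = 1577.5.
∂Q_d/∂I = +0.022, so E_I = 0.022·(65000/1577.5) ≈ 0.91.
E_I ∈ (0,1): normal good (necessity).

0.91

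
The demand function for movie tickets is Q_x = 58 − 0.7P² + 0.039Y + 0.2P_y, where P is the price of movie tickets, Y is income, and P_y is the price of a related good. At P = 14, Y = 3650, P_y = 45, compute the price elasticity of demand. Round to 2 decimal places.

-3.80

Substituting, Q_x = 58 − 0.7(14)² + 0.039(3650) + 0.2(45) = 58 − 137.2 + 142.35 + 9 = 72.15.
∂Q_x/∂P = −2·0.7·P = -19.6, so E_p = -19.6·(14/72.15) ≈ -3.80.
|E_p| > 1: demand is elastic.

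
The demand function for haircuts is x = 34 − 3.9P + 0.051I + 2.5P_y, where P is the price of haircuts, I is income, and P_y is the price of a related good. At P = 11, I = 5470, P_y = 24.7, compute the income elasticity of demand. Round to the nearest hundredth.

At the given point, x = 34 − 3.9(11) + 0.051(5470) + 2.5(24.7) = 34 − 42.9 + 278.97 + 61.75 = 331.82.
∂x/∂I = +0.051, so E_I = 0.051·(5470/331.82) ≈ 0.84.
E_I ∈ (0,1): normal good (necessity).

0.84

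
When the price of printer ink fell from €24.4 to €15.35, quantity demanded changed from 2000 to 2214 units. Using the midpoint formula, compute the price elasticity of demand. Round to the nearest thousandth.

%Δq = (2214 − 2000)/[(2000 + 2214)/2] = 214/2107 ≈ 0.1016.
%Δp = (15.35 − 24.4)/[(24.4 + 15.35)/2] = -9.05/19.875 ≈ -0.4553.
Arc elasticity E = %Δq/%Δp ≈ 0.1016/-0.4553 ≈ -0.223.
|E| < 1: demand is inelastic over this range.

-0.223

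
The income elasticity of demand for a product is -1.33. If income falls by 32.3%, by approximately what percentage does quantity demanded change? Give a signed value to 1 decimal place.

43.0

%ΔQ ≈ E × %ΔI = (-1.33) × (-32.3%) ≈ 43.0%.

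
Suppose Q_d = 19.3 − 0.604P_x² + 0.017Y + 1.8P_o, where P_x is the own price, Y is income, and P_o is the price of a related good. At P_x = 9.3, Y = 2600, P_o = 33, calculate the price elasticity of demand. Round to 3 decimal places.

-1.479

Q_d = 19.3 − 0.604(9.3)² + 0.017(2600) + 1.8(33) = 19.3 − 52.24 + 44.2 + 59.4 = 70.66.
∂Q_d/∂P_x = −2·0.604·P_x = -11.2344, so E_p = -11.2344·(9.3/70.66) ≈ -1.479.
|E_p| > 1: demand is elastic.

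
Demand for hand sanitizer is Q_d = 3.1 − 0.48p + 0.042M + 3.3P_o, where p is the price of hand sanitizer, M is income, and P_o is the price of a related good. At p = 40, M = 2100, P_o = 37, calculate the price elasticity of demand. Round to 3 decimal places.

-0.099

Evaluating quantity at (p, M, P_o) gives Q_d = 3.1 − 0.48(40) + 0.042(2100) + 3.3(37) = 3.1 − 19.2 + 88.2 + 122.1 = 194.2.
∂Q_d/∂p = −0.48, so E_p = (−0.48)·(40/194.2) ≈ -0.099.
|E_p| < 1: demand is inelastic.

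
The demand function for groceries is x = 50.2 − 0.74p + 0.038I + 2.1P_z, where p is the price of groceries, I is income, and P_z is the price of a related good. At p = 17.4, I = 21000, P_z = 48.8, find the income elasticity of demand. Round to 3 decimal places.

0.851

Substituting, x = 50.2 − 0.74(17.4) + 0.038(21000) + 2.1(48.8) = 50.2 − 12.876 + 798 + 102.48 = 937.804.
∂x/∂I = +0.038, so E_I = 0.038·(21000/937.804) ≈ 0.851.
E_I ∈ (0,1): normal good (necessity).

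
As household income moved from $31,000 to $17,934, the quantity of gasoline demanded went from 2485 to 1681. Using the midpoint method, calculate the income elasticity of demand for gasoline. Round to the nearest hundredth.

0.72

%ΔQ = (1681 − 2485)/[(2485+1681)/2] = -804/2083 ≈ -0.3860.
%ΔM = (17,934 − 31,000)/[(31,000+17,934)/2] = -13066/24467 ≈ -0.5340.
E_I = %ΔQ/%ΔM ≈ 0.72.
E_I ∈ (0,1): normal good (necessity).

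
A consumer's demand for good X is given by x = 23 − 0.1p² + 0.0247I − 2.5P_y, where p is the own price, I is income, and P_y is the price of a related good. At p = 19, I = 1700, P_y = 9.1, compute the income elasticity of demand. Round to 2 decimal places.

x = 23 − 0.1(19)² + 0.0247(1700) − 2.5(9.1) = 23 − 36.1 + 41.99 − 22.75 = 6.14.
∂x/∂I = +0.0247, so E_I = 0.0247·(1700/6.14) ≈ 6.84.
E_I > 1: normal good (luxury).

6.84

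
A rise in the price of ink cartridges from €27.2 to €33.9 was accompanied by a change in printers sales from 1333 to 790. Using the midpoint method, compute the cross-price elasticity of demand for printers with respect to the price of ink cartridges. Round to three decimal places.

%ΔQ_x = (790 − 1333)/[(1333+790)/2] = -543/1061.5 ≈ -0.5115.
%ΔP_y = (33.9 − 27.2)/[(27.2+33.9)/2] ≈ 0.2193.
E_xy = -0.5115/0.2193 ≈ -2.332.
E_xy < 0, so printers and ink cartridges are complements.

-2.332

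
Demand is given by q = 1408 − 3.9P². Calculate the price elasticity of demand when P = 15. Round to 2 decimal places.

At P = 15, q = 530.5.
dq/dP = −2·3.9·P = −117.
Point elasticity E = (dq/dP)·(P/q) = -117 × 15/530.5 ≈ -3.31.
|E| > 1, so demand is elastic at this price.

-3.31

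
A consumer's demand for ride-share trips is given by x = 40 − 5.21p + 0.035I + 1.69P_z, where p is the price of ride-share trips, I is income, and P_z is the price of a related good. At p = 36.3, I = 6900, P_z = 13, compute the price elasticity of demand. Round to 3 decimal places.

-1.654

Substituting, x = 40 − 5.21(36.3) + 0.035(6900) + 1.69(13) = 40 − 189.123 + 241.5 + 21.97 = 114.347.
∂x/∂p = −5.21, so E_p = (−5.21)·(36.3/114.347) ≈ -1.654.
|E_p| > 1: demand is elastic.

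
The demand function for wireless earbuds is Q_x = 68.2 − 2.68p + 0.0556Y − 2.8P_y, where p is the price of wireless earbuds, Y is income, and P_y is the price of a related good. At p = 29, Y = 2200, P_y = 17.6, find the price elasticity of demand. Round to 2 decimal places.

First evaluate Q_x: 68.2 − 2.68(29) + 0.0556(2200) − 2.8(17.6) = 68.2 − 77.72 + 122.32 − 49.28 = 63.52.
∂Q_x/∂p = −2.68, so E_p = (−2.68)·(29/63.52) ≈ -1.22.
|E_p| > 1: demand is elastic.

-1.22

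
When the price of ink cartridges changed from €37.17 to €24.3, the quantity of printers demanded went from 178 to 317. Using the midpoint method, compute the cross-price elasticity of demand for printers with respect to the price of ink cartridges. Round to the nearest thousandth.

%ΔQ_x = (317 − 178)/[(178+317)/2] = 139/247.5 ≈ 0.5616.
%ΔP_y = (24.3 − 37.17)/[(37.17+24.3)/2] ≈ -0.4187.
E_xy = 0.5616/-0.4187 ≈ -1.341.
E_xy < 0, so printers and ink cartridges are complements.

-1.341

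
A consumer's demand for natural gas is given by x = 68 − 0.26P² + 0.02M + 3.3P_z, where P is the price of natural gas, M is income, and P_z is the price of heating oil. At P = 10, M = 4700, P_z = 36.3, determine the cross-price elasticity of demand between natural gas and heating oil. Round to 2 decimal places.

0.47

At the given point, x = 68 − 0.26(10)² + 0.02(4700) + 3.3(36.3) = 68 − 26 + 94 + 119.79 = 255.79.
∂x/∂P_z = +3.3, so E_xy = 3.3·(36.3/255.79) ≈ 0.47.
E_xy > 0: the goods are substitutes.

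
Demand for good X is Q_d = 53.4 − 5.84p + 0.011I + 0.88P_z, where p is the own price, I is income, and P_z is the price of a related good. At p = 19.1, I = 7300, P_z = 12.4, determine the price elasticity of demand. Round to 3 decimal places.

Evaluating quantity at (p, I, P_z) gives Q_d = 53.4 − 5.84(19.1) + 0.011(7300) + 0.88(12.4) = 53.4 − 111.544 + 80.3 + 10.912 = 33.068.
∂Q_d/∂p = −5.84, so E_p = (−5.84)·(19.1/33.068) ≈ -3.373.
|E_p| > 1: demand is elastic.

-3.373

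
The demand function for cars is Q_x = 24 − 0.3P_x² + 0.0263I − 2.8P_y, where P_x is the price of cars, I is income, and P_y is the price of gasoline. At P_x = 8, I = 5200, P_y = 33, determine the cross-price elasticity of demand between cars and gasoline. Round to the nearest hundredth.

-1.88

First evaluate Q_x: 24 − 0.3(8)² + 0.0263(5200) − 2.8(33) = 24 − 19.2 + 136.76 − 92.4 = 49.16.
∂Q_x/∂P_y = −2.8, so E_xy = -2.8·(33/49.16) ≈ -1.88.
E_xy < 0: the goods are complements.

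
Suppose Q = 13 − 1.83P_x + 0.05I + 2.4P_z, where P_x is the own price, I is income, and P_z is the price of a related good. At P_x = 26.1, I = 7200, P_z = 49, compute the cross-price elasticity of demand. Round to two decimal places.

0.27

Substituting, Q = 13 − 1.83(26.1) + 0.05(7200) + 2.4(49) = 13 − 47.763 + 360 + 117.6 = 442.837.
∂Q/∂P_z = +2.4, so E_xy = 2.4·(49/442.837) ≈ 0.27.
E_xy > 0: the goods are substitutes.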